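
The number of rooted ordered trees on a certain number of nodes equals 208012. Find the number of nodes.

Rooted ordered trees on m nodes are counted by C_{m−1}; 208012 = C_12.
So the index is 12, and the number of nodes is 12 + 1 = 13.

13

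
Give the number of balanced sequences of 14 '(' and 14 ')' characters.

A balanced arrangement of 14 bracket pairs is a Dyck word of semilength 14, so the count is C_14.
C_14 = 2674440.

2674440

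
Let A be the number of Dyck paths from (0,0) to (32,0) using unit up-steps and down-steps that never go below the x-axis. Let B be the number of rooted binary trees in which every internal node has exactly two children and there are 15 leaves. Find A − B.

Dyck paths of semilength n (length 2n) are counted by C_n; here n = 16. So A = C_16 = 35357670.
A full binary tree with L leaves has L−1 internal nodes and is counted by C_{L−1}; L = 15 gives C_14. So B = C_14 = 2674440.
A − B = 35357670 − 2674440 = 32683230.

32683230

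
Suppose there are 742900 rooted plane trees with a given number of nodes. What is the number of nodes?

Rooted ordered trees on m nodes are counted by C_{m−1}. The Catalan number equal to 742900 is C_13.
So the index is 13, and the number of nodes is 13 + 1 = 14.

14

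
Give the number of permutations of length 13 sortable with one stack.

Stack-sortable permutations are exactly the 231-avoiding ones, counted by C_n; here n = 13.
C_13 = C(26,13)/14 = 10400600/14 = 742900.

742900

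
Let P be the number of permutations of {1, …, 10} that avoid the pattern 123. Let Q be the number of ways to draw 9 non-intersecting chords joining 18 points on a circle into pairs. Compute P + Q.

For any fixed pattern of length 3, the pattern-avoiding permutations of [10] number C_10. So P = C_10 = 16796.
Pairing 18 circle points by 9 non-crossing chords gives C_9 matchings. So Q = C_9 = 4862.
P + Q = 16796 + 4862 = 21658.

21658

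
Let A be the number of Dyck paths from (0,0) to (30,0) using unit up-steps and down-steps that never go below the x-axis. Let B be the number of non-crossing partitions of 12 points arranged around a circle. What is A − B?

A Dyck path with 15 up-steps and 15 down-steps has semilength 15, so there are C_15 of them. So A = C_15 = 9694845.
Non-crossing partitions of an n-element set are counted by C_n; here n = 12. So B = C_12 = 208012.
A − B = 9694845 − 208012 = 9486833.

9486833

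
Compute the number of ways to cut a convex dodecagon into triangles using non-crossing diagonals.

16796

Triangulations of a convex m-gon are counted by C_{m−2}; with m = 12 this is C_10.
C_10 = 16796.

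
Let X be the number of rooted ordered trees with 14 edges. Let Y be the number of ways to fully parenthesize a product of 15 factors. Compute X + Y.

Rooted ordered trees with n edges are counted by C_n; here n = 14. So X = C_14 = 2674440.
Bracketing 15 factors into binary products is counted by C_{15−1} = C_14. So Y = C_14 = 2674440.
X + Y = 2674440 + 2674440 = 5348880.

5348880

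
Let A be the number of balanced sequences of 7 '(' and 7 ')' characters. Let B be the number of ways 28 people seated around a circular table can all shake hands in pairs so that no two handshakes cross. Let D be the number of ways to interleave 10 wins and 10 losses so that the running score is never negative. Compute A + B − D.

2658073

A balanced arrangement of 7 bracket pairs is a Dyck word of semilength 7, so the count is C_7. So A = C_7 = 429.
Non-crossing handshake pairings of 2n people are counted by C_n; 28 people gives n = 14. So B = C_14 = 2674440.
Ballot sequences with n votes each where one side never trails are Dyck words, counted by C_n; here n = 10. So D = C_10 = 16796.
A + B − D = 429 + 2674440 − 16796 = 2658073.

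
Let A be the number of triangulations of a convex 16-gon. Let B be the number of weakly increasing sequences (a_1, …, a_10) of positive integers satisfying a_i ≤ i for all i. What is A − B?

The number of triangulations of a 16-gon is the Catalan number C_14 (index = sides − 2). So A = C_14 = 2674440.
Weakly increasing sequences with a_i ≤ i biject with Dyck paths of semilength 10, so there are C_10. So B = C_10 = 16796.
A − B = 2674440 − 16796 = 2657644.

2657644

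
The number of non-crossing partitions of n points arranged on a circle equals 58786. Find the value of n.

Non-crossing partitions of [n] are counted by C_n; 58786 = C_11.

11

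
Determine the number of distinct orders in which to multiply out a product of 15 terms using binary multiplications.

Parenthesizations of m factors correspond to full binary trees with m leaves, counted by C_{m−1}; m = 15 gives C_14.
C_14 = C(28,14)/15 = 40116600/15 = 2674440.

2674440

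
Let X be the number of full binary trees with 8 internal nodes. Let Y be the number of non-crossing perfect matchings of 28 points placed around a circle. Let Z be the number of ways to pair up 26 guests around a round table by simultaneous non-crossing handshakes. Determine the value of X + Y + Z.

3418770

Full binary trees with n internal nodes are counted by C_n; here n = 8. So X = C_8 = 1430.
Non-crossing perfect matchings of 2n points on a circle are counted by C_n; with 28 points, n = 14. So Y = C_14 = 2674440.
With 26 = 2·13 people, non-crossing handshake pairings are non-crossing perfect matchings on a circle, counted by C_13. So Z = C_13 = 742900.
X + Y + Z = 1430 + 2674440 + 742900 = 3418770.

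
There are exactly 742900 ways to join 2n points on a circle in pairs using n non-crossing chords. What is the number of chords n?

Non-crossing pairings of 2n points on a circle are counted by C_n. Since C_13 = 742900, the index is 13.

13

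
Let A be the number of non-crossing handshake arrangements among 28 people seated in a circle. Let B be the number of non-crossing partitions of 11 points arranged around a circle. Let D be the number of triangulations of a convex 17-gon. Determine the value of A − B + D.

With 28 = 2·14 people, non-crossing handshake pairings are non-crossing perfect matchings on a circle, counted by C_14. So A = C_14 = 2674440.
Non-crossing partitions of an n-element set are counted by C_n; here n = 11. So B = C_11 = 58786.
Triangulations of a convex m-gon are counted by C_{m−2}; with m = 17 this is C_15. So D = C_15 = 9694845.
A − B + D = 2674440 − 58786 + 9694845 = 12310499.

12310499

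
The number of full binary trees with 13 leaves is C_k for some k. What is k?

Full binary trees with 13 leaves have 13−1 = 12 internal nodes, so there are C_12 of them.

12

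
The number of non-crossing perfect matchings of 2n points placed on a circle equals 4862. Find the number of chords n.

9

Non-crossing pairings of 2n points on a circle are counted by C_n, and C_9 = 4862.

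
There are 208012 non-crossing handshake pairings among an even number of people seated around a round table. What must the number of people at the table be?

Non-crossing handshake pairings of 2n people are counted by C_n. Since C_12 = 208012, the index is 12.
So n = 12, and there are 2n = 24 people.

24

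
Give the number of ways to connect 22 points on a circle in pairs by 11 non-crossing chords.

Pairing 22 circle points by 11 non-crossing chords gives C_11 matchings.
C_11 = 58786.

58786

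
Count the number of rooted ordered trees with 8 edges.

1430

Rooted ordered trees with n edges are counted by C_n; here n = 8.
C_8 = C_7 · 2(2·7+1)/(7+2) = 429 · 30/9 = 1430.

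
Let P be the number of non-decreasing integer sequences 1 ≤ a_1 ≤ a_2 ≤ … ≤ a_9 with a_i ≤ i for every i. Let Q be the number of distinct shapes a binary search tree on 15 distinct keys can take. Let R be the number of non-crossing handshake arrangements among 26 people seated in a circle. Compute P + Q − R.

8956807

Such sub-staircase sequences of length n are counted by C_n; here n = 9. So P = C_9 = 4862.
There are C_n binary search tree shapes on n keys; with n = 15 that is C_15. So Q = C_15 = 9694845.
Non-crossing handshake pairings of 2n people are counted by C_n; 26 people gives n = 13. So R = C_13 = 742900.
P + Q − R = 4862 + 9694845 − 742900 = 8956807.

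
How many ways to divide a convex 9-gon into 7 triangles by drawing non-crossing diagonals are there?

Triangulations of a convex m-gon are counted by C_{m−2}; with m = 9 this is C_7.
C_7 = C(14,7)/8 = 3432/8 = 429.

429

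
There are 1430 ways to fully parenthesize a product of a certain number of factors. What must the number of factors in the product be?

9

Parenthesizations of m factors are counted by C_{m−1}, and C_8 = 1430.
So the index is 8, and the number of factors is 8 + 1 = 9.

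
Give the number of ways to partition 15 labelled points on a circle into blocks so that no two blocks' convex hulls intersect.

The non-crossing partitions of [15] form a lattice of size C_15.
C_15 = C(30,15)/16 = 155117520/16 = 9694845.

9694845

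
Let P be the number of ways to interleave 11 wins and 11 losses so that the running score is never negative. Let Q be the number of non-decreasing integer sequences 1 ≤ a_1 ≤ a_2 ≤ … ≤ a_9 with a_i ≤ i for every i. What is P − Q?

53924

Reading a vote for the leader as '(' and for the other as ')' turns such a sequence into a balanced string of 11 pairs, so the count is C_11. So P = C_11 = 58786.
Such sub-staircase sequences of length n are counted by C_n; here n = 9. So Q = C_9 = 4862.
P − Q = 58786 − 4862 = 53924.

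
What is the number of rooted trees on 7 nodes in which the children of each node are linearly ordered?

A rooted plane tree on 7 nodes has 6 edges, and such trees are counted by C_6.
C_6 = C(12,6)/7 = 924/7 = 132.

132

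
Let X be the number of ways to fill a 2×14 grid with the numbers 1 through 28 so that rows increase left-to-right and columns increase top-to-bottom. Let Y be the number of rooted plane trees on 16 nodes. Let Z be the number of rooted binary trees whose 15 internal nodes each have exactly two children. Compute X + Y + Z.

22064130

Standard Young tableaux of shape 2×n are counted by C_n; here n = 14. So X = C_14 = 2674440.
A rooted plane tree on 16 nodes has 15 edges, and such trees are counted by C_15. So Y = C_15 = 9694845.
The number of full binary trees on 15 internal nodes is the Catalan number C_15. So Z = C_15 = 9694845.
X + Y + Z = 2674440 + 9694845 + 9694845 = 22064130.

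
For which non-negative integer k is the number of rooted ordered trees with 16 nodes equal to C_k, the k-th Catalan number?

A rooted plane tree on 16 nodes has 15 edges, and such trees are counted by C_15.

15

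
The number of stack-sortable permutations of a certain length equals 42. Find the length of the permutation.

Stack-sortable permutations of [n] are counted by C_n. The Catalan number equal to 42 is C_5.

5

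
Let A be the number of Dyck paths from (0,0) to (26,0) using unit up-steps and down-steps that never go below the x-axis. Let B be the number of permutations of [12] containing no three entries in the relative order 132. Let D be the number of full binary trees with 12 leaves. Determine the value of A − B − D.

Dyck paths of semilength n (length 2n) are counted by C_n; here n = 13. So A = C_13 = 742900.
For any fixed pattern of length 3, the pattern-avoiding permutations of [12] number C_12. So B = C_12 = 208012.
A full binary tree with L leaves has L−1 internal nodes and is counted by C_{L−1}; L = 12 gives C_11. So D = C_11 = 58786.
A − B − D = 742900 − 208012 − 58786 = 476102.

476102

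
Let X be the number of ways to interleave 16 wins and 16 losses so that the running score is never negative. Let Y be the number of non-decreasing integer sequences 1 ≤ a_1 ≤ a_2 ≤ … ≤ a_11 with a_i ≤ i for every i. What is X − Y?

Reading a vote for the leader as '(' and for the other as ')' turns such a sequence into a balanced string of 16 pairs, so the count is C_16. So X = C_16 = 35357670.
Weakly increasing sequences with a_i ≤ i biject with Dyck paths of semilength 11, so there are C_11. So Y = C_11 = 58786.
X − Y = 35357670 − 58786 = 35298884.

35298884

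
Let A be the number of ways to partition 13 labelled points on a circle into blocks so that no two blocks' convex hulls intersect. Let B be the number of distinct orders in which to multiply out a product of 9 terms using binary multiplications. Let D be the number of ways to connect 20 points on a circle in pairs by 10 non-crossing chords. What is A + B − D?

727534

Non-crossing partitions of an n-element set are counted by C_n; here n = 13. So A = C_13 = 742900.
Bracketing 9 factors into binary products is counted by C_{9−1} = C_8. So B = C_8 = 1430.
Non-crossing perfect matchings of 2n points on a circle are counted by C_n; with 20 points, n = 10. So D = C_10 = 16796.
A + B − D = 742900 + 1430 − 16796 = 727534.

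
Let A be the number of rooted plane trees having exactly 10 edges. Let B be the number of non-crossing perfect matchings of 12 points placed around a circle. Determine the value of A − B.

Rooted ordered trees with n edges are counted by C_n; here n = 10. So A = C_10 = 16796.
Non-crossing perfect matchings of 2n points on a circle are counted by C_n; with 12 points, n = 6. So B = C_6 = 132.
A − B = 16796 − 132 = 16664.

16664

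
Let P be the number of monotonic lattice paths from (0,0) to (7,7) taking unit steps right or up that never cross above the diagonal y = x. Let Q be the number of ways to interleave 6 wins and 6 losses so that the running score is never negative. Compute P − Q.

Sub-diagonal monotone paths from (0,0) to (7,7) biject with Dyck paths of semilength 7, giving C_7. So P = C_7 = 429.
Reading a vote for the leader as '(' and for the other as ')' turns such a sequence into a balanced string of 6 pairs, so the count is C_6. So Q = C_6 = 132.
P − Q = 429 − 132 = 297.

297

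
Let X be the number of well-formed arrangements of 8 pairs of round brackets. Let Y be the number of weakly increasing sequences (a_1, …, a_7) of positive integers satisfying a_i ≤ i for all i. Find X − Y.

With 8 pairs the number of balanced bracket strings is the Catalan number C_8. So X = C_8 = 1430.
Weakly increasing sequences with a_i ≤ i biject with Dyck paths of semilength 7, so there are C_7. So Y = C_7 = 429.
X − Y = 1430 − 429 = 1001.

1001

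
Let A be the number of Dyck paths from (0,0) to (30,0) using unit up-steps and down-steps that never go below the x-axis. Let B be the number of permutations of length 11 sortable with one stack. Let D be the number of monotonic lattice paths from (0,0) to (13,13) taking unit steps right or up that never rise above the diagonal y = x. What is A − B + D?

Paths of 15 up- and 15 down-steps that never dip below the axis are Dyck paths; their count is C_15. So A = C_15 = 9694845.
Stack-sortable permutations are exactly the 231-avoiding ones, counted by C_n; here n = 11. So B = C_11 = 58786.
Monotone paths in an n×n grid that stay weakly below the diagonal are counted by C_n; here n = 13. So D = C_13 = 742900.
A − B + D = 9694845 − 58786 + 742900 = 10378959.

10378959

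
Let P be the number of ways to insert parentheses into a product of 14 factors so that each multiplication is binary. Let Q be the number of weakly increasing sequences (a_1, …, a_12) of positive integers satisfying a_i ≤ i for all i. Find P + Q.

Bracketing 14 factors into binary products is counted by C_{14−1} = C_13. So P = C_13 = 742900.
Weakly increasing sequences with a_i ≤ i biject with Dyck paths of semilength 12, so there are C_12. So Q = C_12 = 208012.
P + Q = 742900 + 208012 = 950912.

950912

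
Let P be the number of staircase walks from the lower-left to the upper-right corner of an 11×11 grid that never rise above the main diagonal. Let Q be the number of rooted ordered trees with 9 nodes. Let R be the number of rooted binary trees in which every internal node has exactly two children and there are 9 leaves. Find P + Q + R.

61646

Monotone paths in an n×n grid that stay weakly below the diagonal are counted by C_n; here n = 11. So P = C_11 = 58786.
Rooted ordered (plane) trees on m nodes have m−1 edges and are counted by C_{m−1}; m = 9 gives C_8. So Q = C_8 = 1430.
A full binary tree with L leaves has L−1 internal nodes and is counted by C_{L−1}; L = 9 gives C_8. So R = C_8 = 1430.
P + Q + R = 58786 + 1430 + 1430 = 61646.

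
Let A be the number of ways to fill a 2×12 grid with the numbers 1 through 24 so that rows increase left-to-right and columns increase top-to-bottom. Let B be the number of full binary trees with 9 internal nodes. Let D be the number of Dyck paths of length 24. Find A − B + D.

By the hook-length formula (or a Dyck-path bijection), SYT of shape 2×12 number C_12. So A = C_12 = 208012.
Full binary trees with n internal nodes are counted by C_n; here n = 9. So B = C_9 = 4862.
Paths of 12 up- and 12 down-steps that never dip below the axis are Dyck paths; their count is C_12. So D = C_12 = 208012.
A − B + D = 208012 − 4862 + 208012 = 411162.

411162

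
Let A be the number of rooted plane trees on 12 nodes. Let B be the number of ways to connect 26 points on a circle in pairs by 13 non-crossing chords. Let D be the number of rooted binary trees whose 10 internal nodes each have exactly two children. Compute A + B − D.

Rooted ordered (plane) trees on m nodes have m−1 edges and are counted by C_{m−1}; m = 12 gives C_11. So A = C_11 = 58786.
Non-crossing perfect matchings of 2n points on a circle are counted by C_n; with 26 points, n = 13. So B = C_13 = 742900.
The number of full binary trees on 10 internal nodes is the Catalan number C_10. So D = C_10 = 16796.
A + B − D = 58786 + 742900 − 16796 = 784890.

784890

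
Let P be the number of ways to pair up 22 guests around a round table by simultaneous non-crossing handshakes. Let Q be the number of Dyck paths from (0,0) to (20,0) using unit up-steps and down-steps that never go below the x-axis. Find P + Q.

75582

Non-crossing handshake pairings of 2n people are counted by C_n; 22 people gives n = 11. So P = C_11 = 58786.
Dyck paths of semilength n (length 2n) are counted by C_n; here n = 10. So Q = C_10 = 16796.
P + Q = 58786 + 16796 = 75582.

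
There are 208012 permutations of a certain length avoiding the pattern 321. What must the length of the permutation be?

Permutations of [n] avoiding a fixed length-3 pattern are counted by C_n; 208012 = C_12.

12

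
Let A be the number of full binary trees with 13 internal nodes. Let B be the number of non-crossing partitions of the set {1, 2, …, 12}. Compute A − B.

534888

Full binary trees with n internal nodes are counted by C_n; here n = 13. So A = C_13 = 742900.
Non-crossing partitions of an n-element set are counted by C_n; here n = 12. So B = C_12 = 208012.
A − B = 742900 − 208012 = 534888.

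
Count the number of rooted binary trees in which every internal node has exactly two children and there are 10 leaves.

Full binary trees with 10 leaves have 10−1 = 9 internal nodes, so there are C_9 of them.
C_9 = C_8 · 2(2·8+1)/(8+2) = 1430 · 34/10 = 4862.

4862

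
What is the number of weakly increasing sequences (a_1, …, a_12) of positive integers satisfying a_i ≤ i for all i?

208012

Weakly increasing sequences with a_i ≤ i biject with Dyck paths of semilength 12, so there are C_12.
C_12 = C_11 · 2(2·11+1)/(11+2) = 58786 · 46/13 = 208012.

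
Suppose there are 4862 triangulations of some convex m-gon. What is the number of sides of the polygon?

Triangulations of a convex m-gon are counted by C_{m−2}. Since C_9 = 4862, the index is 9.
So m − 2 = 9, giving m = 11 sides.

11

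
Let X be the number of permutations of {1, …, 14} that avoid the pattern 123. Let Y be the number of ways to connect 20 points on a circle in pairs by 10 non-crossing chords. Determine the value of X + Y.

2691236

For any fixed pattern of length 3, the pattern-avoiding permutations of [14] number C_14. So X = C_14 = 2674440.
Non-crossing perfect matchings of 2n points on a circle are counted by C_n; with 20 points, n = 10. So Y = C_10 = 16796.
X + Y = 2674440 + 16796 = 2691236.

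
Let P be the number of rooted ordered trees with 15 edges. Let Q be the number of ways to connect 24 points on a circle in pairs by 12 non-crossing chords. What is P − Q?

9486833

A rooted plane tree with 15 edges has 16 nodes, and the count is C_15. So P = C_15 = 9694845.
Non-crossing perfect matchings of 2n points on a circle are counted by C_n; with 24 points, n = 12. So Q = C_12 = 208012.
P − Q = 9694845 − 208012 = 9486833.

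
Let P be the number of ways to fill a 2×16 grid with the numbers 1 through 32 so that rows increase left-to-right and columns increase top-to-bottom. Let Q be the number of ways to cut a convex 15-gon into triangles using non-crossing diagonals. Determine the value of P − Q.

34614770

Standard Young tableaux of shape 2×n are counted by C_n; here n = 16. So P = C_16 = 35357670.
Triangulations of a convex m-gon are counted by C_{m−2}; with m = 15 this is C_13. So Q = C_13 = 742900.
P − Q = 35357670 − 742900 = 34614770.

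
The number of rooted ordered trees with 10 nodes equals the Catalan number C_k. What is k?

A rooted plane tree on 10 nodes has 9 edges, and such trees are counted by C_9.

9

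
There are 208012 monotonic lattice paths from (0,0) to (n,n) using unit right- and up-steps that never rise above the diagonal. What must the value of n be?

Such diagonal-avoiding paths in an n×n grid are counted by C_n, and C_12 = 208012.

12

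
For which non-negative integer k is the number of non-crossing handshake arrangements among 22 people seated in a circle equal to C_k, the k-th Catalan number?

With 22 = 2·11 people, non-crossing handshake pairings are non-crossing perfect matchings on a circle, counted by C_11.

11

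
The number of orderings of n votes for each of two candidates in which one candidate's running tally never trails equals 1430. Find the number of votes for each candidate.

Such ballot sequences with n votes each are counted by C_n. The Catalan number equal to 1430 is C_8.

8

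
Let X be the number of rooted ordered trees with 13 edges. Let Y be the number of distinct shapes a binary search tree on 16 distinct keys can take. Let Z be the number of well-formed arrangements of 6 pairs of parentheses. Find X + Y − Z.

36100438

A rooted plane tree with 13 edges has 14 nodes, and the count is C_13. So X = C_13 = 742900.
There are C_n binary search tree shapes on n keys; with n = 16 that is C_16. So Y = C_16 = 35357670.
Balanced strings of n pairs of brackets are counted by C_n; here n = 6. So Z = C_6 = 132.
X + Y − Z = 742900 + 35357670 − 132 = 36100438.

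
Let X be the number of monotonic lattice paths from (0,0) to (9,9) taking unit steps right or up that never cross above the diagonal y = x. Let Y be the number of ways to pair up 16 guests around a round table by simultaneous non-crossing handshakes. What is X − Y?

Monotone paths in an n×n grid that stay weakly below the diagonal are counted by C_n; here n = 9. So X = C_9 = 4862.
With 16 = 2·8 people, non-crossing handshake pairings are non-crossing perfect matchings on a circle, counted by C_8. So Y = C_8 = 1430.
X − Y = 4862 − 1430 = 3432.

3432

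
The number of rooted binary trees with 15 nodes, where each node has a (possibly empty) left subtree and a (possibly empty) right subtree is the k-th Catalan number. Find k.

15

Binary trees (left/right distinguished) on n nodes are counted by C_n; here n = 15.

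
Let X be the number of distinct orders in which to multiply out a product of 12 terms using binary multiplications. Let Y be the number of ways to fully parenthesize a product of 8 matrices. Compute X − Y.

Bracketing 12 factors into binary products is counted by C_{12−1} = C_11. So X = C_11 = 58786.
Bracketing 8 factors into binary products is counted by C_{8−1} = C_7. So Y = C_7 = 429.
X − Y = 58786 − 429 = 58357.

58357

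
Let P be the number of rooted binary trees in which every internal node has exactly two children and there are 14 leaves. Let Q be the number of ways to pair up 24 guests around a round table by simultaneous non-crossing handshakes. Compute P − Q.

534888

A full binary tree with L leaves has L−1 internal nodes and is counted by C_{L−1}; L = 14 gives C_13. So P = C_13 = 742900.
With 24 = 2·12 people, non-crossing handshake pairings are non-crossing perfect matchings on a circle, counted by C_12. So Q = C_12 = 208012.
P − Q = 742900 − 208012 = 534888.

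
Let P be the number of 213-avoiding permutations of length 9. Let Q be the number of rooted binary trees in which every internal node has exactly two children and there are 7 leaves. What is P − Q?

4730

For any fixed pattern of length 3, the pattern-avoiding permutations of [9] number C_9. So P = C_9 = 4862.
A full binary tree with L leaves has L−1 internal nodes and is counted by C_{L−1}; L = 7 gives C_6. So Q = C_6 = 132.
P − Q = 4862 − 132 = 4730.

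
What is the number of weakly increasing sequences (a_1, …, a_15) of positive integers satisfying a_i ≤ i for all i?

Such sub-staircase sequences of length n are counted by C_n; here n = 15.
C_15 = C_14 · 2(2·14+1)/(14+2) = 2674440 · 58/16 = 9694845.

9694845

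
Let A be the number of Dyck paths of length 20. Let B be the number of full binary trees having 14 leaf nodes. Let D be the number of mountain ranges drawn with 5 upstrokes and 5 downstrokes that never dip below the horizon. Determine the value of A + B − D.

Paths of 10 up- and 10 down-steps that never dip below the axis are Dyck paths; their count is C_10. So A = C_10 = 16796.
Full binary trees with 14 leaves have 14−1 = 13 internal nodes, so there are C_13 of them. So B = C_13 = 742900.
Dyck paths of semilength n (length 2n) are counted by C_n; here n = 5. So D = C_5 = 42.
A + B − D = 16796 + 742900 − 42 = 759654.

759654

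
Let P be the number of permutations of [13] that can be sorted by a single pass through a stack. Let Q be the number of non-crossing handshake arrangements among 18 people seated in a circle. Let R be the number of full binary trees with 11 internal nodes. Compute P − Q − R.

679252

By Knuth's characterisation, the stack-sortable permutations of length 13 are the 231-avoiders, numbering C_13. So P = C_13 = 742900.
With 18 = 2·9 people, non-crossing handshake pairings are non-crossing perfect matchings on a circle, counted by C_9. So Q = C_9 = 4862.
Full binary trees with n internal nodes are counted by C_n; here n = 11. So R = C_11 = 58786.
P − Q − R = 742900 − 4862 − 58786 = 679252.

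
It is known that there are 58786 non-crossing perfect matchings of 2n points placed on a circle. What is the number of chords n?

11

Non-crossing pairings of 2n points on a circle are counted by C_n; 58786 = C_11.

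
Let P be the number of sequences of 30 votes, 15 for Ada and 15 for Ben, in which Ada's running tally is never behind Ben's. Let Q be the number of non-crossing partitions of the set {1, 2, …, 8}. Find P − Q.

9693415

Reading a vote for the leader as '(' and for the other as ')' turns such a sequence into a balanced string of 15 pairs, so the count is C_15. So P = C_15 = 9694845.
The non-crossing partitions of [8] form a lattice of size C_8. So Q = C_8 = 1430.
P − Q = 9694845 − 1430 = 9693415.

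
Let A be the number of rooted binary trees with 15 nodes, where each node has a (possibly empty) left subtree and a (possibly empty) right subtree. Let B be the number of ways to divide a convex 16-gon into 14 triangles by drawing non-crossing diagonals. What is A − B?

7020405

There are C_n binary search tree shapes on n keys; with n = 15 that is C_15. So A = C_15 = 9694845.
The number of triangulations of a 16-gon is the Catalan number C_14 (index = sides − 2). So B = C_14 = 2674440.
A − B = 9694845 − 2674440 = 7020405.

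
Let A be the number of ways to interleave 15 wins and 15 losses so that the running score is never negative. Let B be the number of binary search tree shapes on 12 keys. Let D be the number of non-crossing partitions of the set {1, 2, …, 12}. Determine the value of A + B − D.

9694845

Reading a vote for the leader as '(' and for the other as ')' turns such a sequence into a balanced string of 15 pairs, so the count is C_15. So A = C_15 = 9694845.
There are C_n binary search tree shapes on n keys; with n = 12 that is C_12. So B = C_12 = 208012.
Non-crossing partitions of an n-element set are counted by C_n; here n = 12. So D = C_12 = 208012.
A + B − D = 9694845 + 208012 − 208012 = 9694845.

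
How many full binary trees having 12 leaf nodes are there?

58786

A full binary tree with L leaves has L−1 internal nodes and is counted by C_{L−1}; L = 12 gives C_11.
C_11 = C(22,11)/12 = 705432/12 = 58786.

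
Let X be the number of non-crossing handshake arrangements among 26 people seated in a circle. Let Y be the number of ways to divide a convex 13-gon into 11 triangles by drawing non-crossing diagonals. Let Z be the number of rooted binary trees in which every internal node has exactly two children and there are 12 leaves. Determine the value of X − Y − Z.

625328

Non-crossing handshake pairings of 2n people are counted by C_n; 26 people gives n = 13. So X = C_13 = 742900.
Triangulations of a convex m-gon are counted by C_{m−2}; with m = 13 this is C_11. So Y = C_11 = 58786.
Full binary trees with 12 leaves have 12−1 = 11 internal nodes, so there are C_11 of them. So Z = C_11 = 58786.
X − Y − Z = 742900 − 58786 − 58786 = 625328.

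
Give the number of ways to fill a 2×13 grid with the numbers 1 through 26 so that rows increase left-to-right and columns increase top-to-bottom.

By the hook-length formula (or a Dyck-path bijection), SYT of shape 2×13 number C_13.
C_13 = C_12 · 2(2·12+1)/(12+2) = 208012 · 50/14 = 742900.

742900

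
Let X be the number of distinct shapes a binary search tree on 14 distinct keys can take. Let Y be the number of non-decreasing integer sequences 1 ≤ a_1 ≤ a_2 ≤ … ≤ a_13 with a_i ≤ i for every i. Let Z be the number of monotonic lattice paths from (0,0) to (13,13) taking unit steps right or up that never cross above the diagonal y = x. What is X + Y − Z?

Rooted binary trees with 14 nodes (each child slot possibly empty) number C_14. So X = C_14 = 2674440.
Weakly increasing sequences with a_i ≤ i biject with Dyck paths of semilength 13, so there are C_13. So Y = C_13 = 742900.
Sub-diagonal monotone paths from (0,0) to (13,13) biject with Dyck paths of semilength 13, giving C_13. So Z = C_13 = 742900.
X + Y − Z = 2674440 + 742900 − 742900 = 2674440.

2674440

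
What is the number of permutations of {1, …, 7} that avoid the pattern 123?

For any fixed pattern of length 3, the pattern-avoiding permutations of [7] number C_7.
C_7 = C(14,7)/8 = 3432/8 = 429.

429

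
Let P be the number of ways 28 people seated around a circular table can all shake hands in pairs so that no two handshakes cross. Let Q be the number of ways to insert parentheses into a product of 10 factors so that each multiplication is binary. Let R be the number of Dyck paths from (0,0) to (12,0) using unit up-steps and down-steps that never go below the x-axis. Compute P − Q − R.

2669446

Non-crossing handshake pairings of 2n people are counted by C_n; 28 people gives n = 14. So P = C_14 = 2674440.
Parenthesizations of m factors correspond to full binary trees with m leaves, counted by C_{m−1}; m = 10 gives C_9. So Q = C_9 = 4862.
Dyck paths of semilength n (length 2n) are counted by C_n; here n = 6. So R = C_6 = 132.
P − Q − R = 2674440 − 4862 − 132 = 2669446.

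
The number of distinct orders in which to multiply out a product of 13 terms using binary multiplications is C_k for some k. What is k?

12

Bracketing 13 factors into binary products is counted by C_{13−1} = C_12.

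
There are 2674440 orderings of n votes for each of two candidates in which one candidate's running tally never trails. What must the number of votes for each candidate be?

Such ballot sequences with n votes each are counted by C_n. The Catalan number equal to 2674440 is C_14.

14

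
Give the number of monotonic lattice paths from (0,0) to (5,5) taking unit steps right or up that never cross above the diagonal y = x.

Sub-diagonal monotone paths from (0,0) to (5,5) biject with Dyck paths of semilength 5, giving C_5.
C_5 = 42.

42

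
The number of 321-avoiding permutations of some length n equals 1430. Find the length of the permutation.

Permutations of [n] avoiding a fixed length-3 pattern are counted by C_n; 1430 = C_8.

8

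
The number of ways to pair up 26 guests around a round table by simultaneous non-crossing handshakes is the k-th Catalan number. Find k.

13

Non-crossing handshake pairings of 2n people are counted by C_n; 26 people gives n = 13.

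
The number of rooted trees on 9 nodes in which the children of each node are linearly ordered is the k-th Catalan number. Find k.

8

Rooted ordered (plane) trees on m nodes have m−1 edges and are counted by C_{m−1}; m = 9 gives C_8.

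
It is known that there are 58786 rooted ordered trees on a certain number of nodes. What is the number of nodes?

Rooted ordered trees on m nodes are counted by C_{m−1}. The Catalan number equal to 58786 is C_11.
So the index is 11, and the number of nodes is 11 + 1 = 12.

12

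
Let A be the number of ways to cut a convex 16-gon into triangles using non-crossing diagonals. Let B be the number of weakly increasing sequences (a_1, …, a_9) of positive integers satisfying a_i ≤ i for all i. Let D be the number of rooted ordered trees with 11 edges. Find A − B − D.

2610792

A convex 16-gon is triangulated into 14 triangles, and the number of such triangulations is the Catalan number C_{16−2} = C_14. So A = C_14 = 2674440.
Such sub-staircase sequences of length n are counted by C_n; here n = 9. So B = C_9 = 4862.
Rooted ordered trees with n edges are counted by C_n; here n = 11. So D = C_11 = 58786.
A − B − D = 2674440 − 4862 − 58786 = 2610792.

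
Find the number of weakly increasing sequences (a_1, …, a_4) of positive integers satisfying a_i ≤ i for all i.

Such sub-staircase sequences of length n are counted by C_n; here n = 4.
C_4 = C(8,4)/5 = 70/5 = 14.

14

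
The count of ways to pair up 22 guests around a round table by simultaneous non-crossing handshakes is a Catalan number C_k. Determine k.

11

Non-crossing handshake pairings of 2n people are counted by C_n; 22 people gives n = 11.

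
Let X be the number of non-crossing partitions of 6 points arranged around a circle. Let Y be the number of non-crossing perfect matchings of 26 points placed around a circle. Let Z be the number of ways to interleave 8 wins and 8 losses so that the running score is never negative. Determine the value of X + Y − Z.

741602

The non-crossing partitions of [6] form a lattice of size C_6. So X = C_6 = 132.
Pairing 26 circle points by 13 non-crossing chords gives C_13 matchings. So Y = C_13 = 742900.
Ballot sequences with n votes each where one side never trails are Dyck words, counted by C_n; here n = 8. So Z = C_8 = 1430.
X + Y − Z = 132 + 742900 − 1430 = 741602.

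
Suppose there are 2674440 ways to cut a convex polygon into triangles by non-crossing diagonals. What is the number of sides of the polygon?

16

Triangulations of a convex m-gon are counted by C_{m−2}. The Catalan number equal to 2674440 is C_14.
So m − 2 = 14, giving m = 16 sides.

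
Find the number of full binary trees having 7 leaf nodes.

A full binary tree with L leaves has L−1 internal nodes and is counted by C_{L−1}; L = 7 gives C_6.
C_6 = 132.

132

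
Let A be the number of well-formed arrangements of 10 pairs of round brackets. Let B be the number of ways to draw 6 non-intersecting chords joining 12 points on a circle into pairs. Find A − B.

16664

With 10 pairs the number of balanced bracket strings is the Catalan number C_10. So A = C_10 = 16796.
Pairing 12 circle points by 6 non-crossing chords gives C_6 matchings. So B = C_6 = 132.
A − B = 16796 − 132 = 16664.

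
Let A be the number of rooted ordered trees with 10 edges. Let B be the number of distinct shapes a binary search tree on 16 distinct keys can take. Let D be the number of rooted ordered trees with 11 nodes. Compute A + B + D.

35391262

A rooted plane tree with 10 edges has 11 nodes, and the count is C_10. So A = C_10 = 16796.
Binary trees (left/right distinguished) on n nodes are counted by C_n; here n = 16. So B = C_16 = 35357670.
Rooted ordered (plane) trees on m nodes have m−1 edges and are counted by C_{m−1}; m = 11 gives C_10. So D = C_10 = 16796.
A + B + D = 16796 + 35357670 + 16796 = 35391262.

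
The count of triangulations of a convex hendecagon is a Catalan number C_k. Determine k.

The number of triangulations of an 11-gon is the Catalan number C_9 (index = sides − 2).

9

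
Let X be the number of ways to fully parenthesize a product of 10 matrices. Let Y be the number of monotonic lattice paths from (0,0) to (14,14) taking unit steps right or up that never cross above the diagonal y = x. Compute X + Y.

Ways to associate a product of 10 factors correspond to binary trees on 10 leaves, so the count is C_9. So X = C_9 = 4862.
Monotone paths in an n×n grid that stay weakly below the diagonal are counted by C_n; here n = 14. So Y = C_14 = 2674440.
X + Y = 4862 + 2674440 = 2679302.

2679302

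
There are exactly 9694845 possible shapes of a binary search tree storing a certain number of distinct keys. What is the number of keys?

Binary search tree shapes on n keys are counted by C_n. Since C_15 = 9694845, the index is 15.

15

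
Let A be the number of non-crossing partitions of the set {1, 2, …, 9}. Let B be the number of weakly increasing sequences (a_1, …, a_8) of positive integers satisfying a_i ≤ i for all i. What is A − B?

Non-crossing partitions of an n-element set are counted by C_n; here n = 9. So A = C_9 = 4862.
Such sub-staircase sequences of length n are counted by C_n; here n = 8. So B = C_8 = 1430.
A − B = 4862 − 1430 = 3432.

3432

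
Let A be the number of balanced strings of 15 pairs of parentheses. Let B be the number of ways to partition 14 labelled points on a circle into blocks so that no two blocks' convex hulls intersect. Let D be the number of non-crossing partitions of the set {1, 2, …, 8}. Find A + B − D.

12367855

Balanced strings of n pairs of brackets are counted by C_n; here n = 15. So A = C_15 = 9694845.
Non-crossing partitions of an n-element set are counted by C_n; here n = 14. So B = C_14 = 2674440.
The non-crossing partitions of [8] form a lattice of size C_8. So D = C_8 = 1430.
A + B − D = 9694845 + 2674440 − 1430 = 12367855.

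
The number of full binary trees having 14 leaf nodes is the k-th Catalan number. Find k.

13

Full binary trees with 14 leaves have 14−1 = 13 internal nodes, so there are C_13 of them.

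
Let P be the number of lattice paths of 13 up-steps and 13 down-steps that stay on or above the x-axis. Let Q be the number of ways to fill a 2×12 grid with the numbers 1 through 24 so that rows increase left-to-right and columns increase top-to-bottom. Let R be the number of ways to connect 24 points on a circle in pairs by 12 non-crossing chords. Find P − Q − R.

Dyck paths of semilength n (length 2n) are counted by C_n; here n = 13. So P = C_13 = 742900.
By the hook-length formula (or a Dyck-path bijection), SYT of shape 2×12 number C_12. So Q = C_12 = 208012.
Non-crossing perfect matchings of 2n points on a circle are counted by C_n; with 24 points, n = 12. So R = C_12 = 208012.
P − Q − R = 742900 − 208012 − 208012 = 326876.

326876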